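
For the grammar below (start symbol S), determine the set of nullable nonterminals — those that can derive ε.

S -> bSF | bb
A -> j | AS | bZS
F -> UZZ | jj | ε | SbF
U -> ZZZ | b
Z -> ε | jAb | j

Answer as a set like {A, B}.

Directly nullable (have an ε-rule): {F, Z}.
U is nullable via U -> ZZZ (every symbol on the right is already known nullable).
Not nullable: A, S — each has a terminal in every rule's right-hand side or depends on a non-nullable symbol.

{F, U, Z}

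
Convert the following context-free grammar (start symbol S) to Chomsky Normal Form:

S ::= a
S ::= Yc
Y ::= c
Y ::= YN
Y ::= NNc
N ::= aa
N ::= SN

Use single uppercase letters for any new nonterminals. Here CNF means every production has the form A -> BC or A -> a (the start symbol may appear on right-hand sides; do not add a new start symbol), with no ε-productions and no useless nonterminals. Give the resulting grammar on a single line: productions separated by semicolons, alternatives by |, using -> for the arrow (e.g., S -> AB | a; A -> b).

No ε-productions.
No unit productions to eliminate.
TERM: introduce A -> a, B -> c and substitute in every rule of length ≥2.
BIN: Y -> NNB becomes Y -> NC, C -> NB.

S -> a | YB; A -> a; B -> c; C -> NB; N -> AA | SN; Y -> c | NC | YN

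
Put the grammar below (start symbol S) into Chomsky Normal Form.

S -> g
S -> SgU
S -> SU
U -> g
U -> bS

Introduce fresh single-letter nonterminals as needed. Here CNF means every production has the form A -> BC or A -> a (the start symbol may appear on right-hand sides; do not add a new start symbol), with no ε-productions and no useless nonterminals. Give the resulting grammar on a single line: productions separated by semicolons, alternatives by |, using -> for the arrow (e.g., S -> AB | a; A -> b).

No ε-productions.
No unit productions to eliminate.
TERM: introduce B -> b, A -> g and substitute in every rule of length ≥2.
BIN: S -> SAU becomes S -> SC, C -> AU.

S -> g | SC | SU; A -> g; B -> b; C -> AU; U -> g | BS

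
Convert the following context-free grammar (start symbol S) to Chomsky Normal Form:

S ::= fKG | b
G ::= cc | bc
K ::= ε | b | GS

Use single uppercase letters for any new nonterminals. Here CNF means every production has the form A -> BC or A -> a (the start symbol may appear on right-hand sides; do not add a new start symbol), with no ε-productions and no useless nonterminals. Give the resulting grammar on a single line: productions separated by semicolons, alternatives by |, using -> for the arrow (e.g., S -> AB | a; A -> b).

S -> b | CD | CG; A -> b; B -> c; C -> f; D -> KG; G -> AB | BB; K -> b | GS

Nullable: {K}; after ε-elimination: S -> b | fG | fKG; G -> bc | cc; K -> b | GS.
No unit productions to eliminate.
TERM: introduce A -> b, B -> c, C -> f and substitute in every rule of length ≥2.
BIN: S -> CKG becomes S -> CD, D -> KG.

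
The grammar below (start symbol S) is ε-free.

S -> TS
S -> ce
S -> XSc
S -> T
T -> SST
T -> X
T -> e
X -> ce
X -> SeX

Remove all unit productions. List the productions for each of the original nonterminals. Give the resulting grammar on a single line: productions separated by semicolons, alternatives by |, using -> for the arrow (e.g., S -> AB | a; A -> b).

Unit productions: S->T, T->X.
Unit pairs (A ⇒* B via units): (S,T), (S,X), (T,X).
S: inherits non-unit rules of {S, T, X} → SST | SeX | TS | XSc | ce | e.
T: inherits non-unit rules of {T, X} → SST | SeX | ce | e.
X: inherits non-unit rules of {X} → SeX | ce.

S -> e | TS | ce | SST | SeX | XSc; T -> e | ce | SST | SeX; X -> ce | SeX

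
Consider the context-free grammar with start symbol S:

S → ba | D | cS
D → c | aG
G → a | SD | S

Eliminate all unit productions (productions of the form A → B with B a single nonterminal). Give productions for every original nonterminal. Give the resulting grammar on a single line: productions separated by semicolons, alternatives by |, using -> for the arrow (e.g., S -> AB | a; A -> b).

S -> c | aG | ba | cS; D -> c | aG; G -> a | c | SD | aG | ba | cS

Unit productions: G->S, S->D.
Unit pairs (A ⇒* B via units): (G,D), (G,S), (S,D).
S: inherits non-unit rules of {D, S} → aG | ba | c | cS.
D: inherits non-unit rules of {D} → aG | c.
G: inherits non-unit rules of {D, G, S} → SD | a | aG | ba | c | cS.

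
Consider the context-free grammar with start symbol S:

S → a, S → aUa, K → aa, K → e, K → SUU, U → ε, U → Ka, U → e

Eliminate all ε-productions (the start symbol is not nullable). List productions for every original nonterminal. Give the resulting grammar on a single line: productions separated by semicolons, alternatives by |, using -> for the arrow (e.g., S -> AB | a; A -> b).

Nullable set: {U}.
S -> aUa: U nullable, giving aUa | aa.
K -> SUU: U, U nullable, giving S | SU | SUU.
Drop U -> ε.
Unchanged (no nullable symbols): S -> a; K -> aa; K -> e; U -> Ka; U -> e.

S -> a | aa | aUa; K -> S | e | SU | aa | SUU; U -> e | Ka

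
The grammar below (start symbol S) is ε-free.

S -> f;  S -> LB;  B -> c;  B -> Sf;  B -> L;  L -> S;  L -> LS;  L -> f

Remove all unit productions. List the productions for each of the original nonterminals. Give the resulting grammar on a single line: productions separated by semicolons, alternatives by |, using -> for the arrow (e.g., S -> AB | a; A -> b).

Unit productions: B->L, L->S.
Unit pairs (A ⇒* B via units): (B,L), (B,S), (L,S).
S: inherits non-unit rules of {S} → LB | f.
B: inherits non-unit rules of {B, L, S} → LB | LS | Sf | c | f.
L: inherits non-unit rules of {L, S} → LB | LS | f.

S -> f | LB; B -> c | f | LB | LS | Sf; L -> f | LB | LS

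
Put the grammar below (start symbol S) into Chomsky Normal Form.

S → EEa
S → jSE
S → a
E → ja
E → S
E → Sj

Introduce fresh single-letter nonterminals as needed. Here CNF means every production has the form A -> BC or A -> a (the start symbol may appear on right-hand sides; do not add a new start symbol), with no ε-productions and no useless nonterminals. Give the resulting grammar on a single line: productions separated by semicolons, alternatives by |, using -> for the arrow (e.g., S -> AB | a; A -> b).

No ε-productions.
After unit-elimination: S -> a | EEa | jSE; E -> a | Sj | ja | EEa | jSE.
TERM: introduce A -> a, B -> j and substitute in every rule of length ≥2.
BIN: E -> BSE becomes E -> BC, C -> SE; E -> EEA becomes E -> ED, D -> EA; S -> BSE becomes S -> BF, F -> SE; S -> EEA becomes S -> EG, G -> EA.

S -> a | BF | EG; A -> a; B -> j; C -> SE; D -> EA; E -> a | BA | BC | ED | SB; F -> SE; G -> EA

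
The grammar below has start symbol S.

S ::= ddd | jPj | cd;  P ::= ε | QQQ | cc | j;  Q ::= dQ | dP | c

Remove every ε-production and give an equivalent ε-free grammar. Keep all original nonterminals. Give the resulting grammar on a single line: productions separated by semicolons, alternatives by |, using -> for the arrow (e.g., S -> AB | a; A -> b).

S -> cd | jj | ddd | jPj; P -> j | cc | QQQ; Q -> c | d | dP | dQ

Nullable set: {P}.
S -> jPj: P nullable, giving jPj | jj.
Drop P -> ε.
Q -> dP: P nullable, giving d | dP.
Unchanged (no nullable symbols): S -> cd; S -> ddd; P -> QQQ; P -> cc; P -> j; Q -> c; Q -> dQ.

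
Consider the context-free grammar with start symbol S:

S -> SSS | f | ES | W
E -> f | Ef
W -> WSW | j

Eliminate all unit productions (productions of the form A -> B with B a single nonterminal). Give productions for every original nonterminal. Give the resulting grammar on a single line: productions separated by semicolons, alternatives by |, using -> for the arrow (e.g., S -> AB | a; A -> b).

Unit productions: S->W.
Unit pairs (A ⇒* B via units): (S,W).
S: inherits non-unit rules of {S, W} → ES | SSS | WSW | f | j.
E: inherits non-unit rules of {E} → Ef | f.
W: inherits non-unit rules of {W} → WSW | j.

S -> f | j | ES | SSS | WSW; E -> f | Ef; W -> j | WSW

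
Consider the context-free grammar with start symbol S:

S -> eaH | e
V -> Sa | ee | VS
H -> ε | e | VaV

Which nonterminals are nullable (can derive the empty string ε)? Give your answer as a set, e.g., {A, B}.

{H}

Directly nullable (have an ε-rule): {H}.
Not nullable: S, V — each has a terminal in every rule's right-hand side or depends on a non-nullable symbol.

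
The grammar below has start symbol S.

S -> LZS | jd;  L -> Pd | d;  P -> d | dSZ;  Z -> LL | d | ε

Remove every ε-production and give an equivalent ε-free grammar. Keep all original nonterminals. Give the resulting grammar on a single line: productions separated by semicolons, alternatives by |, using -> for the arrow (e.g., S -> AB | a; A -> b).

Nullable set: {Z}.
S -> LZS: Z nullable, giving LS | LZS.
P -> dSZ: Z nullable, giving dS | dSZ.
Drop Z -> ε.
Unchanged (no nullable symbols): S -> jd; L -> Pd; L -> d; P -> d; Z -> LL; Z -> d.

S -> LS | jd | LZS; L -> d | Pd; P -> d | dS | dSZ; Z -> d | LL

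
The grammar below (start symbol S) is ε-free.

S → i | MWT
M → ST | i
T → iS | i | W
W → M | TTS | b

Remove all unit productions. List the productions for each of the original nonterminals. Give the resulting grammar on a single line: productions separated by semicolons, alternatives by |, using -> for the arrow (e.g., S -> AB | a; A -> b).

S -> i | MWT; M -> i | ST; T -> b | i | ST | iS | TTS; W -> b | i | ST | TTS

Unit productions: T->W, W->M.
Unit pairs (A ⇒* B via units): (T,M), (T,W), (W,M).
S: inherits non-unit rules of {S} → MWT | i.
M: inherits non-unit rules of {M} → ST | i.
T: inherits non-unit rules of {M, T, W} → ST | TTS | b | i | iS.
W: inherits non-unit rules of {M, W} → ST | TTS | b | i.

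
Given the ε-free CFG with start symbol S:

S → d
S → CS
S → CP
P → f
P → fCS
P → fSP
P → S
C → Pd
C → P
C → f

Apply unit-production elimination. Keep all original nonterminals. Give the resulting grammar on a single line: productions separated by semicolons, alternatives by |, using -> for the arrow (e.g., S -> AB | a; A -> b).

Unit productions: C->P, P->S.
Unit pairs (A ⇒* B via units): (C,P), (C,S), (P,S).
S: inherits non-unit rules of {S} → CP | CS | d.
C: inherits non-unit rules of {C, P, S} → CP | CS | Pd | d | f | fCS | fSP.
P: inherits non-unit rules of {P, S} → CP | CS | d | f | fCS | fSP.

S -> d | CP | CS; C -> d | f | CP | CS | Pd | fCS | fSP; P -> d | f | CP | CS | fCS | fSP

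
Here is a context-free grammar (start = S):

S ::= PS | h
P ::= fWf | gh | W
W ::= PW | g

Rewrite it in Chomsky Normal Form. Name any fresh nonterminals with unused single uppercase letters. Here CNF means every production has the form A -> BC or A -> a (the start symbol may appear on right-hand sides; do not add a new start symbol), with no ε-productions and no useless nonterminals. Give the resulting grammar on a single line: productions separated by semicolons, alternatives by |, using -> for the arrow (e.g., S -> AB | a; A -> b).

No ε-productions.
After unit-elimination: S -> h | PS; P -> g | PW | gh | fWf; W -> g | PW.
TERM: introduce A -> f, B -> g, C -> h and substitute in every rule of length ≥2.
BIN: P -> AWA becomes P -> AD, D -> WA.

S -> h | PS; A -> f; B -> g; C -> h; D -> WA; P -> g | AD | BC | PW; W -> g | PW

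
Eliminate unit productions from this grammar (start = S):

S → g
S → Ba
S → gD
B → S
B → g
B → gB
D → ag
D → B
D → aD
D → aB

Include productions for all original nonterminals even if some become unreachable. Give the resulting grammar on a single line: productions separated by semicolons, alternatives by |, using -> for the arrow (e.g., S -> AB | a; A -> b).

S -> g | Ba | gD; B -> g | Ba | gB | gD; D -> g | Ba | aB | aD | ag | gB | gD

Unit productions: B->S, D->B.
Unit pairs (A ⇒* B via units): (B,S), (D,B), (D,S).
S: inherits non-unit rules of {S} → Ba | g | gD.
B: inherits non-unit rules of {B, S} → Ba | g | gB | gD.
D: inherits non-unit rules of {B, D, S} → Ba | aB | aD | ag | g | gB | gD.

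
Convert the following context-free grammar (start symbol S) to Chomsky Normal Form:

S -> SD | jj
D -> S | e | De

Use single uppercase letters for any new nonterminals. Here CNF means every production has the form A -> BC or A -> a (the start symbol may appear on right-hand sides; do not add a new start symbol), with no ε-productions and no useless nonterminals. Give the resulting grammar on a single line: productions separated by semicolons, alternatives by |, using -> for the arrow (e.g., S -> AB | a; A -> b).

S -> BB | SD; A -> e; B -> j; D -> e | BB | DA | SD

No ε-productions.
After unit-elimination: S -> SD | jj; D -> e | De | SD | jj.
TERM: introduce A -> e, B -> j and substitute in every rule of length ≥2.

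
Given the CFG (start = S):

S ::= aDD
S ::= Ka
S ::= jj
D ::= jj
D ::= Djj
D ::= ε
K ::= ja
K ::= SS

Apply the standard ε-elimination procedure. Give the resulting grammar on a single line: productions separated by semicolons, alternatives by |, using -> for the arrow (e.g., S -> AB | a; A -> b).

S -> a | Ka | aD | jj | aDD; D -> jj | Djj; K -> SS | ja

Nullable set: {D}.
S -> aDD: D, D nullable, giving a | aD | aDD.
Drop D -> ε.
D -> Djj: D nullable, giving Djj | jj.
Unchanged (no nullable symbols): S -> Ka; S -> jj; D -> jj; K -> SS; K -> ja.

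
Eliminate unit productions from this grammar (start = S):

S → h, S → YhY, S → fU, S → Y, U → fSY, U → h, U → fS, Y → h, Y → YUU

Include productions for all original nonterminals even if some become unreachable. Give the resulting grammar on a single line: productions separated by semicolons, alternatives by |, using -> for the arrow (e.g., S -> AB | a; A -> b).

Unit productions: S->Y.
Unit pairs (A ⇒* B via units): (S,Y).
S: inherits non-unit rules of {S, Y} → YUU | YhY | fU | h.
U: inherits non-unit rules of {U} → fS | fSY | h.
Y: inherits non-unit rules of {Y} → YUU | h.

S -> h | fU | YUU | YhY; U -> h | fS | fSY; Y -> h | YUU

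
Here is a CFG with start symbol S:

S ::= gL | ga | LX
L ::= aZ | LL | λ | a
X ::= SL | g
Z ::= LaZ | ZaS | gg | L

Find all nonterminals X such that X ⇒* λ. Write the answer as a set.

Directly nullable (have an ε-rule): {L}.
Z is nullable via Z -> L (every symbol on the right is already known nullable).
Not nullable: S, X — each has a terminal in every rule's right-hand side or depends on a non-nullable symbol.

{L, Z}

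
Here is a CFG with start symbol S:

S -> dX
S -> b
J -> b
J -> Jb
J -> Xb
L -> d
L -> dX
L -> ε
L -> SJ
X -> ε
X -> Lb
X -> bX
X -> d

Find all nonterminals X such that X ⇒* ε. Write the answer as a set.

{L, X}

Directly nullable (have an ε-rule): {L, X}.
Not nullable: J, S — each has a terminal in every rule's right-hand side or depends on a non-nullable symbol.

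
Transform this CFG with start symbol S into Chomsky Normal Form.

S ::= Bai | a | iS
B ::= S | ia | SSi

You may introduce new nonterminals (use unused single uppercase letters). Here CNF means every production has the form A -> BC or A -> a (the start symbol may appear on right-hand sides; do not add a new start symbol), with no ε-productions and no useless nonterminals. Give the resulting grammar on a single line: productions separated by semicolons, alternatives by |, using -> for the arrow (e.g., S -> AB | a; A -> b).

S -> a | BF | CS; A -> a; B -> a | BD | CA | CS | SE; C -> i; D -> AC; E -> SC; F -> AC

No ε-productions.
After unit-elimination: S -> a | iS | Bai; B -> a | iS | ia | Bai | SSi.
TERM: introduce A -> a, C -> i and substitute in every rule of length ≥2.
BIN: B -> BAC becomes B -> BD, D -> AC; B -> SSC becomes B -> SE, E -> SC; S -> BAC becomes S -> BF, F -> AC.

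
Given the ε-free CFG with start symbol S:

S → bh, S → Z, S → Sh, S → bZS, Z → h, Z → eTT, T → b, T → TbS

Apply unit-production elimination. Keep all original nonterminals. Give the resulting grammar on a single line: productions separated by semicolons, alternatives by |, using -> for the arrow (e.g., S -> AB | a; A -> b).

S -> h | Sh | bh | bZS | eTT; T -> b | TbS; Z -> h | eTT

Unit productions: S->Z.
Unit pairs (A ⇒* B via units): (S,Z).
S: inherits non-unit rules of {S, Z} → Sh | bZS | bh | eTT | h.
T: inherits non-unit rules of {T} → TbS | b.
Z: inherits non-unit rules of {Z} → eTT | h.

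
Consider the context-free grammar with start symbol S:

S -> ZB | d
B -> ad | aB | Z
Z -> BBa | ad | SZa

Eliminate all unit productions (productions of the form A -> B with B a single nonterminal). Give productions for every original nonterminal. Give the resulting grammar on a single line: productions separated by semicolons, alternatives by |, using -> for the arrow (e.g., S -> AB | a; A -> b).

Unit productions: B->Z.
Unit pairs (A ⇒* B via units): (B,Z).
S: inherits non-unit rules of {S} → ZB | d.
B: inherits non-unit rules of {B, Z} → BBa | SZa | aB | ad.
Z: inherits non-unit rules of {Z} → BBa | SZa | ad.

S -> d | ZB; B -> aB | ad | BBa | SZa; Z -> ad | BBa | SZa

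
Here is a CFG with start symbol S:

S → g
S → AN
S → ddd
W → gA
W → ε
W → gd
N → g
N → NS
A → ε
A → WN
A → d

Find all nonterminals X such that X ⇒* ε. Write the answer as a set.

Directly nullable (have an ε-rule): {A, W}.
Not nullable: N, S — each has a terminal in every rule's right-hand side or depends on a non-nullable symbol.

{A, W}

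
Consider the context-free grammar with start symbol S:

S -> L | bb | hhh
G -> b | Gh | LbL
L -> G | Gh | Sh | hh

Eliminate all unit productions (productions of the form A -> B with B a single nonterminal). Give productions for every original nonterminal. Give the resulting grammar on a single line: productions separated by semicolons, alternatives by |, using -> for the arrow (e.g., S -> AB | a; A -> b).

Unit productions: L->G, S->L.
Unit pairs (A ⇒* B via units): (L,G), (S,G), (S,L).
S: inherits non-unit rules of {G, L, S} → Gh | LbL | Sh | b | bb | hh | hhh.
G: inherits non-unit rules of {G} → Gh | LbL | b.
L: inherits non-unit rules of {G, L} → Gh | LbL | Sh | b | hh.

S -> b | Gh | Sh | bb | hh | LbL | hhh; G -> b | Gh | LbL; L -> b | Gh | Sh | hh | LbL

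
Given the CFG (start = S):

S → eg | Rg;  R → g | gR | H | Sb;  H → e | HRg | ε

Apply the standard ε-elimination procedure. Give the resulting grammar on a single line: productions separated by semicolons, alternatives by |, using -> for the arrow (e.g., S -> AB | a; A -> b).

Nullable set: {H, R}.
S -> Rg: R nullable, giving Rg | g.
Drop H -> ε.
H -> HRg: H, R nullable, giving HRg | Hg | Rg | g.
R -> H: H nullable, giving H.
R -> gR: R nullable, giving g | gR.
Unchanged (no nullable symbols): S -> eg; H -> e; R -> Sb; R -> g.

S -> g | Rg | eg; H -> e | g | Hg | Rg | HRg; R -> H | g | Sb | gR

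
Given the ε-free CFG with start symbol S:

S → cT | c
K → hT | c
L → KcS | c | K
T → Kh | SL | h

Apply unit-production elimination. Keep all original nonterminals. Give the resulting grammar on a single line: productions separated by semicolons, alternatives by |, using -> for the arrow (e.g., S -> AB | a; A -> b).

S -> c | cT; K -> c | hT; L -> c | hT | KcS; T -> h | Kh | SL

Unit productions: L->K.
Unit pairs (A ⇒* B via units): (L,K).
S: inherits non-unit rules of {S} → c | cT.
K: inherits non-unit rules of {K} → c | hT.
L: inherits non-unit rules of {K, L} → KcS | c | hT.
T: inherits non-unit rules of {T} → Kh | SL | h.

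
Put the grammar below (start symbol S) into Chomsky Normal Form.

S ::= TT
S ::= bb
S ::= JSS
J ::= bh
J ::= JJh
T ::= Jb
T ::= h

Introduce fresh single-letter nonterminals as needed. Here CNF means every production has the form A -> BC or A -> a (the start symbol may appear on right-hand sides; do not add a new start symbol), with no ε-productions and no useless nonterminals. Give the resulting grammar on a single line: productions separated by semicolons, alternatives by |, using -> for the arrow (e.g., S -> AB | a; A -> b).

S -> BB | JD | TT; A -> h; B -> b; C -> JA; D -> SS; J -> BA | JC; T -> h | JB

No ε-productions.
No unit productions to eliminate.
TERM: introduce B -> b, A -> h and substitute in every rule of length ≥2.
BIN: J -> JJA becomes J -> JC, C -> JA; S -> JSS becomes S -> JD, D -> SS.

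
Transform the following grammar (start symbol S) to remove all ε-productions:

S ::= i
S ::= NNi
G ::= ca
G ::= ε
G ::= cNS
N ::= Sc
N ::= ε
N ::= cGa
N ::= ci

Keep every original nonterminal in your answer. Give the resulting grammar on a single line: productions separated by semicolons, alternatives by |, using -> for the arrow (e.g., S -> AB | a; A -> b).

Nullable set: {G, N}.
S -> NNi: N, N nullable, giving NNi | Ni | i.
Drop G -> ε.
G -> cNS: N nullable, giving cNS | cS.
Drop N -> ε.
N -> cGa: G nullable, giving cGa | ca.
Unchanged (no nullable symbols): S -> i; G -> ca; N -> Sc; N -> ci.

S -> i | Ni | NNi; G -> cS | ca | cNS; N -> Sc | ca | ci | cGa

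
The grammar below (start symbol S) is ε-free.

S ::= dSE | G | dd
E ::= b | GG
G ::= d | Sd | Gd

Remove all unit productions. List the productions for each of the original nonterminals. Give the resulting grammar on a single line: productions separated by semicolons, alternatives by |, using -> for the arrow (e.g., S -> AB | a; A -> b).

S -> d | Gd | Sd | dd | dSE; E -> b | GG; G -> d | Gd | Sd

Unit productions: S->G.
Unit pairs (A ⇒* B via units): (S,G).
S: inherits non-unit rules of {G, S} → Gd | Sd | d | dSE | dd.
E: inherits non-unit rules of {E} → GG | b.
G: inherits non-unit rules of {G} → Gd | Sd | d.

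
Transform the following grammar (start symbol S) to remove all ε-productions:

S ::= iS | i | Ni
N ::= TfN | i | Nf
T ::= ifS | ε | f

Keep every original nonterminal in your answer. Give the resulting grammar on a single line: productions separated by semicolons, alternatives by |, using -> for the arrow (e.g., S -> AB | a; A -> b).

S -> i | Ni | iS; N -> i | Nf | fN | TfN; T -> f | ifS

Nullable set: {T}.
N -> TfN: T nullable, giving TfN | fN.
Drop T -> ε.
Unchanged (no nullable symbols): S -> Ni; S -> i; S -> iS; N -> Nf; N -> i; T -> f; T -> ifS.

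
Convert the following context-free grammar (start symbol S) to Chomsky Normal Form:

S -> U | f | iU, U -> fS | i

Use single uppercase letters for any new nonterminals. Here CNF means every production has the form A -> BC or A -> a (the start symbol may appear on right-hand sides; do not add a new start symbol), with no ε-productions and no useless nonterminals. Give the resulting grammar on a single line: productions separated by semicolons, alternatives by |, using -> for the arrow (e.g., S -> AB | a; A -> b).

S -> f | i | AS | BU; A -> f; B -> i; U -> i | AS

No ε-productions.
After unit-elimination: S -> f | i | fS | iU; U -> i | fS.
TERM: introduce A -> f, B -> i and substitute in every rule of length ≥2.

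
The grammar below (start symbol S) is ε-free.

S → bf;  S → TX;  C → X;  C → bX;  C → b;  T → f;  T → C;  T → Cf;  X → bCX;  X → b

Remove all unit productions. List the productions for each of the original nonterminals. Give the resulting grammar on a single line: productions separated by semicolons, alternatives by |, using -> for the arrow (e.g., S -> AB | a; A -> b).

S -> TX | bf; C -> b | bX | bCX; T -> b | f | Cf | bX | bCX; X -> b | bCX

Unit productions: C->X, T->C.
Unit pairs (A ⇒* B via units): (C,X), (T,C), (T,X).
S: inherits non-unit rules of {S} → TX | bf.
C: inherits non-unit rules of {C, X} → b | bCX | bX.
T: inherits non-unit rules of {C, T, X} → Cf | b | bCX | bX | f.
X: inherits non-unit rules of {X} → b | bCX.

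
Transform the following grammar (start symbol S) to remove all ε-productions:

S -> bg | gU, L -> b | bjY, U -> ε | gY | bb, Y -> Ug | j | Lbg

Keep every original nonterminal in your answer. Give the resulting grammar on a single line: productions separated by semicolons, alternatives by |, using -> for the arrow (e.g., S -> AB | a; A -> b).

S -> g | bg | gU; L -> b | bjY; U -> bb | gY; Y -> g | j | Ug | Lbg

Nullable set: {U}.
S -> gU: U nullable, giving g | gU.
Drop U -> ε.
Y -> Ug: U nullable, giving Ug | g.
Unchanged (no nullable symbols): S -> bg; L -> b; L -> bjY; U -> bb; U -> gY; Y -> Lbg; Y -> j.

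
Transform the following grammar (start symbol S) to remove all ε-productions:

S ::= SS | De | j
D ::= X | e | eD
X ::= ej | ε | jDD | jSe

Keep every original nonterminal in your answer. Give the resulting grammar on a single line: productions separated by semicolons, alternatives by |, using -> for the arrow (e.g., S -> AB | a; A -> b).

S -> e | j | De | SS; D -> X | e | eD; X -> j | ej | jD | jDD | jSe

Nullable set: {D, X}.
S -> De: D nullable, giving De | e.
D -> X: X nullable, giving X.
D -> eD: D nullable, giving e | eD.
Drop X -> ε.
X -> jDD: D, D nullable, giving j | jD | jDD.
Unchanged (no nullable symbols): S -> SS; S -> j; D -> e; X -> ej; X -> jSe.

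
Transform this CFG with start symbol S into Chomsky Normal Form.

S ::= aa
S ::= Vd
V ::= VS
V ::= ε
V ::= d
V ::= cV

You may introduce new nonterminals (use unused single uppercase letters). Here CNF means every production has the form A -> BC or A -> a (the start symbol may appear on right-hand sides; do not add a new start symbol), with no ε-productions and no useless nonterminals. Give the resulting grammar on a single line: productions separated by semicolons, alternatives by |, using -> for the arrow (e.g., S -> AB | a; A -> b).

S -> d | BB | VA; A -> d; B -> a; C -> c; V -> c | d | BB | CV | VA | VS

Nullable: {V}; after ε-elimination: S -> d | Vd | aa; V -> S | c | d | VS | cV.
After unit-elimination: S -> d | Vd | aa; V -> c | d | VS | Vd | aa | cV.
TERM: introduce B -> a, C -> c, A -> d and substitute in every rule of length ≥2.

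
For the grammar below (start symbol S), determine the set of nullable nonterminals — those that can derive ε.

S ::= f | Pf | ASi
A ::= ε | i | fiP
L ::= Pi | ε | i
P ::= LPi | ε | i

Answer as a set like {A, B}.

Directly nullable (have an ε-rule): {A, L, P}.
Not nullable: S — each has a terminal in every rule's right-hand side or depends on a non-nullable symbol.

{A, L, P}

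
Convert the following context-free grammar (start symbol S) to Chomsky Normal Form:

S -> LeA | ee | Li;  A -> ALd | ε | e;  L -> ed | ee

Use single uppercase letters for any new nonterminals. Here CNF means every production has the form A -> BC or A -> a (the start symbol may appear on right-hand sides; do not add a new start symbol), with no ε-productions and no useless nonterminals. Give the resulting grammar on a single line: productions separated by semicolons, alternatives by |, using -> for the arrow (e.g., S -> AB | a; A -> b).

S -> CC | LC | LD | LF; A -> e | AE | LB; B -> d; C -> e; D -> i; E -> LB; F -> CA; L -> CB | CC

Nullable: {A}; after ε-elimination: S -> Le | Li | ee | LeA; A -> e | Ld | ALd; L -> ed | ee.
No unit productions to eliminate.
TERM: introduce B -> d, C -> e, D -> i and substitute in every rule of length ≥2.
BIN: A -> ALB becomes A -> AE, E -> LB; S -> LCA becomes S -> LF, F -> CA.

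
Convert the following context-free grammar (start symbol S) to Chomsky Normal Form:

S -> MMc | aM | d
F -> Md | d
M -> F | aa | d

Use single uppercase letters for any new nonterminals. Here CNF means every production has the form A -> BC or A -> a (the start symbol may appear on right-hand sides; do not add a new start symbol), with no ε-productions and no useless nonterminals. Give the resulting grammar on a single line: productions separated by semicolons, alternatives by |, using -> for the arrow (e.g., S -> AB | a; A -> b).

S -> d | BM | MD; A -> d; B -> a; C -> c; D -> MC; M -> d | BB | MA

No ε-productions.
After unit-elimination: S -> d | aM | MMc; F -> d | Md; M -> d | Md | aa.
TERM: introduce B -> a, C -> c, A -> d and substitute in every rule of length ≥2.
BIN: S -> MMC becomes S -> MD, D -> MC.
Drop unreachable/unproductive: F.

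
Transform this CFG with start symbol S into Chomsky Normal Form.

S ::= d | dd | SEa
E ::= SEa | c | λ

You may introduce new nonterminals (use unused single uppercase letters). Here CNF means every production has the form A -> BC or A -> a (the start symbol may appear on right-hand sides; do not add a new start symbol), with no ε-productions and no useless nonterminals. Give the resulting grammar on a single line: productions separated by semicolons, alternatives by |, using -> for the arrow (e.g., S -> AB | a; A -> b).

S -> d | BB | SA | SD; A -> a; B -> d; C -> EA; D -> EA; E -> c | SA | SC

Nullable: {E}; after ε-elimination: S -> d | Sa | dd | SEa; E -> c | Sa | SEa.
No unit productions to eliminate.
TERM: introduce A -> a, B -> d and substitute in every rule of length ≥2.
BIN: E -> SEA becomes E -> SC, C -> EA; S -> SEA becomes S -> SD, D -> EA.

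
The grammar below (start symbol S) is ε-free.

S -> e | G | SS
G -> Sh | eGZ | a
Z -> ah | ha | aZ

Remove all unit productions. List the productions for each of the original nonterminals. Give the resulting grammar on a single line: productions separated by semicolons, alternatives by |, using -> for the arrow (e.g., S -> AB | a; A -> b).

S -> a | e | SS | Sh | eGZ; G -> a | Sh | eGZ; Z -> aZ | ah | ha

Unit productions: S->G.
Unit pairs (A ⇒* B via units): (S,G).
S: inherits non-unit rules of {G, S} → SS | Sh | a | e | eGZ.
G: inherits non-unit rules of {G} → Sh | a | eGZ.
Z: inherits non-unit rules of {Z} → aZ | ah | ha.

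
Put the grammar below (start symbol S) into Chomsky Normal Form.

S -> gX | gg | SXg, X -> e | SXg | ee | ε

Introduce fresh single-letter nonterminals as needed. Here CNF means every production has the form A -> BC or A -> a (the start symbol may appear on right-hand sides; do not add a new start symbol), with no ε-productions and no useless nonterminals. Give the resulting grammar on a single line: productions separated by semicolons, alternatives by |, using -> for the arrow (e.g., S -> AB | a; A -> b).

S -> g | AA | AX | SA | SC; A -> g; B -> e; C -> XA; D -> XA; X -> e | BB | SA | SD

Nullable: {X}; after ε-elimination: S -> g | Sg | gX | gg | SXg; X -> e | Sg | ee | SXg.
No unit productions to eliminate.
TERM: introduce B -> e, A -> g and substitute in every rule of length ≥2.
BIN: S -> SXA becomes S -> SC, C -> XA; X -> SXA becomes X -> SD, D -> XA.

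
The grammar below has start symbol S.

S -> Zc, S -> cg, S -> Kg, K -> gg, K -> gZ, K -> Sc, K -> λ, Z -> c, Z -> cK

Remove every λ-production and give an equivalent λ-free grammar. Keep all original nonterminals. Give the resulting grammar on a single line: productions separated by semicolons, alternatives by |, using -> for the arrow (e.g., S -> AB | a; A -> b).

S -> g | Kg | Zc | cg; K -> Sc | gZ | gg; Z -> c | cK

Nullable set: {K}.
S -> Kg: K nullable, giving Kg | g.
Drop K -> λ.
Z -> cK: K nullable, giving c | cK.
Unchanged (no nullable symbols): S -> Zc; S -> cg; K -> Sc; K -> gZ; K -> gg; Z -> c.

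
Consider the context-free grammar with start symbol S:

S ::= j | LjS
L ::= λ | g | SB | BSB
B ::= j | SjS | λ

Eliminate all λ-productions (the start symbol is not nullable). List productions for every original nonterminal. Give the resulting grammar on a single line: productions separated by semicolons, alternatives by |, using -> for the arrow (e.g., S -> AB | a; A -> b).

Nullable set: {B, L}.
S -> LjS: L nullable, giving LjS | jS.
Drop B -> λ.
Drop L -> λ.
L -> BSB: B, B nullable, giving BS | BSB | S | SB.
L -> SB: B nullable, giving S | SB.
Unchanged (no nullable symbols): S -> j; B -> SjS; B -> j; L -> g.

S -> j | jS | LjS; B -> j | SjS; L -> S | g | BS | SB | BSB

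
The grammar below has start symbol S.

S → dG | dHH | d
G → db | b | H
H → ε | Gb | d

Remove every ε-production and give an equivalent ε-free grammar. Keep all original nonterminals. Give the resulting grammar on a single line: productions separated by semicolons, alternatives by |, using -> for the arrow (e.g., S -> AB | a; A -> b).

S -> d | dG | dH | dHH; G -> H | b | db; H -> b | d | Gb

Nullable set: {G, H}.
S -> dG: G nullable, giving d | dG.
S -> dHH: H, H nullable, giving d | dH | dHH.
G -> H: H nullable, giving H.
Drop H -> ε.
H -> Gb: G nullable, giving Gb | b.
Unchanged (no nullable symbols): S -> d; G -> b; G -> db; H -> d.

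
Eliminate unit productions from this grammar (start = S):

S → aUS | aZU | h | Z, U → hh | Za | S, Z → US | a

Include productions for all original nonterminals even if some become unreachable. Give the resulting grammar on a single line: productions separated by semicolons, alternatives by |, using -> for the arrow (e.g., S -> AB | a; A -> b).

Unit productions: S->Z, U->S.
Unit pairs (A ⇒* B via units): (S,Z), (U,S), (U,Z).
S: inherits non-unit rules of {S, Z} → US | a | aUS | aZU | h.
U: inherits non-unit rules of {S, U, Z} → US | Za | a | aUS | aZU | h | hh.
Z: inherits non-unit rules of {Z} → US | a.

S -> a | h | US | aUS | aZU; U -> a | h | US | Za | hh | aUS | aZU; Z -> a | US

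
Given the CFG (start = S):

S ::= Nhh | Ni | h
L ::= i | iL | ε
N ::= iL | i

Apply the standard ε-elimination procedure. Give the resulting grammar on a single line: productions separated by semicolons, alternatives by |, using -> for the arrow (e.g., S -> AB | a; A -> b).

Nullable set: {L}.
Drop L -> ε.
L -> iL: L nullable, giving i | iL.
N -> iL: L nullable, giving i | iL.
Unchanged (no nullable symbols): S -> Nhh; S -> Ni; S -> h; L -> i; N -> i.

S -> h | Ni | Nhh; L -> i | iL; N -> i | iL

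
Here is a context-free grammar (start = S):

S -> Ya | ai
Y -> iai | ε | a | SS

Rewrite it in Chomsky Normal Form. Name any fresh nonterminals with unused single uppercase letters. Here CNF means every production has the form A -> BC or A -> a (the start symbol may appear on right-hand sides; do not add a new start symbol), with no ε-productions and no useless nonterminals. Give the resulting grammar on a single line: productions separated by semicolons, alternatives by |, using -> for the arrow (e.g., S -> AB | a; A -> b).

Nullable: {Y}; after ε-elimination: S -> a | Ya | ai; Y -> a | SS | iai.
No unit productions to eliminate.
TERM: introduce A -> a, B -> i and substitute in every rule of length ≥2.
BIN: Y -> BAB becomes Y -> BC, C -> AB.

S -> a | AB | YA; A -> a; B -> i; C -> AB; Y -> a | BC | SS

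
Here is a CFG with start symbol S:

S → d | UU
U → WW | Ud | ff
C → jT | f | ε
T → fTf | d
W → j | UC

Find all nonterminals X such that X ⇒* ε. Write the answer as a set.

Directly nullable (have an ε-rule): {C}.
Not nullable: S, T, U, W — each has a terminal in every rule's right-hand side or depends on a non-nullable symbol.

{C}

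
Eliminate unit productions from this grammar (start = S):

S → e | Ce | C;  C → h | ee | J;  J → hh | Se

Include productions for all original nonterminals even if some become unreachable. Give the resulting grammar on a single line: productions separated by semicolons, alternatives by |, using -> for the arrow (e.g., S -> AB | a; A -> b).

Unit productions: C->J, S->C.
Unit pairs (A ⇒* B via units): (C,J), (S,C), (S,J).
S: inherits non-unit rules of {C, J, S} → Ce | Se | e | ee | h | hh.
C: inherits non-unit rules of {C, J} → Se | ee | h | hh.
J: inherits non-unit rules of {J} → Se | hh.

S -> e | h | Ce | Se | ee | hh; C -> h | Se | ee | hh; J -> Se | hh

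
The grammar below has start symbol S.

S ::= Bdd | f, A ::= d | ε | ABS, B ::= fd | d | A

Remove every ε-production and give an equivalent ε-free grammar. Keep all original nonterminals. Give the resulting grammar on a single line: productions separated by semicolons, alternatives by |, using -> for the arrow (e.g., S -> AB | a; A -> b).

S -> f | dd | Bdd; A -> S | d | AS | BS | ABS; B -> A | d | fd

Nullable set: {A, B}.
S -> Bdd: B nullable, giving Bdd | dd.
Drop A -> ε.
A -> ABS: A, B nullable, giving ABS | AS | BS | S.
B -> A: A nullable, giving A.
Unchanged (no nullable symbols): S -> f; A -> d; B -> d; B -> fd.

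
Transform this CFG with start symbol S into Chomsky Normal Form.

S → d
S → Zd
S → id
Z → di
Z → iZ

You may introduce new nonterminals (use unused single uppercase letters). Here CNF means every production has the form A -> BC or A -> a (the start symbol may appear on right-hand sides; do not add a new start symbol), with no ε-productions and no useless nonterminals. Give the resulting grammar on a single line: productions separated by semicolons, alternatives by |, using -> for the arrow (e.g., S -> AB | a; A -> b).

S -> d | BA | ZA; A -> d; B -> i; Z -> AB | BZ

No ε-productions.
No unit productions to eliminate.
TERM: introduce A -> d, B -> i and substitute in every rule of length ≥2.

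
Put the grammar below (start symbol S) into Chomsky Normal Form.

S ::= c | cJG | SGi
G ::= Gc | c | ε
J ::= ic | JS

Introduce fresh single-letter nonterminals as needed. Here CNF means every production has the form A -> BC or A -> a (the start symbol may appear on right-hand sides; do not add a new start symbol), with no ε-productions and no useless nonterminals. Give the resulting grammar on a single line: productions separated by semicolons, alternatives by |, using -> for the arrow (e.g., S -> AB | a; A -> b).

Nullable: {G}; after ε-elimination: S -> c | Si | cJ | SGi | cJG; G -> c | Gc; J -> JS | ic.
No unit productions to eliminate.
TERM: introduce A -> c, B -> i and substitute in every rule of length ≥2.
BIN: S -> AJG becomes S -> AC, C -> JG; S -> SGB becomes S -> SD, D -> GB.

S -> c | AC | AJ | SB | SD; A -> c; B -> i; C -> JG; D -> GB; G -> c | GA; J -> BA | JS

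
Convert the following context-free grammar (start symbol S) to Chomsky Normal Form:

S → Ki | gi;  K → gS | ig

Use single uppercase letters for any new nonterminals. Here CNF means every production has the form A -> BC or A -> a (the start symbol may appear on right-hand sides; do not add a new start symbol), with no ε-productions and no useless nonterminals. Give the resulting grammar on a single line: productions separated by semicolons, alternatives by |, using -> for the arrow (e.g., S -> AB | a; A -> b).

No ε-productions.
No unit productions to eliminate.
TERM: introduce A -> g, B -> i and substitute in every rule of length ≥2.

S -> AB | KB; A -> g; B -> i; K -> AS | BA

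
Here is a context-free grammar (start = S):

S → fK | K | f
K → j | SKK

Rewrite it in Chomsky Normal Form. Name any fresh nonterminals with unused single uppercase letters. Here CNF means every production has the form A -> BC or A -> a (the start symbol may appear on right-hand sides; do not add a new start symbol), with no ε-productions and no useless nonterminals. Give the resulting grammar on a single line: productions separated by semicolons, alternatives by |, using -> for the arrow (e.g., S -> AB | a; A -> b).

S -> f | j | AK | SC; A -> f; B -> KK; C -> KK; K -> j | SB

No ε-productions.
After unit-elimination: S -> f | j | fK | SKK; K -> j | SKK.
TERM: introduce A -> f and substitute in every rule of length ≥2.
BIN: K -> SKK becomes K -> SB, B -> KK; S -> SKK becomes S -> SC, C -> KK.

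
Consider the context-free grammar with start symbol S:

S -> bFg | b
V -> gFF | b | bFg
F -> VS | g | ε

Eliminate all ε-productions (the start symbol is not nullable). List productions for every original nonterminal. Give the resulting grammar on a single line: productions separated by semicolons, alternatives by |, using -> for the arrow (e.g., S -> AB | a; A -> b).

S -> b | bg | bFg; F -> g | VS; V -> b | g | bg | gF | bFg | gFF

Nullable set: {F}.
S -> bFg: F nullable, giving bFg | bg.
Drop F -> ε.
V -> bFg: F nullable, giving bFg | bg.
V -> gFF: F, F nullable, giving g | gF | gFF.
Unchanged (no nullable symbols): S -> b; F -> VS; F -> g; V -> b.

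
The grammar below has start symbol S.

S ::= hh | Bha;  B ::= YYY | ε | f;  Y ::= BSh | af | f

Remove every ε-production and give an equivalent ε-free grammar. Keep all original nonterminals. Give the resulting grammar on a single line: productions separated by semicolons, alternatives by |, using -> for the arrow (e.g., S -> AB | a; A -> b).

Nullable set: {B}.
S -> Bha: B nullable, giving Bha | ha.
Drop B -> ε.
Y -> BSh: B nullable, giving BSh | Sh.
Unchanged (no nullable symbols): S -> hh; B -> YYY; B -> f; Y -> af; Y -> f.

S -> ha | hh | Bha; B -> f | YYY; Y -> f | Sh | af | BSh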